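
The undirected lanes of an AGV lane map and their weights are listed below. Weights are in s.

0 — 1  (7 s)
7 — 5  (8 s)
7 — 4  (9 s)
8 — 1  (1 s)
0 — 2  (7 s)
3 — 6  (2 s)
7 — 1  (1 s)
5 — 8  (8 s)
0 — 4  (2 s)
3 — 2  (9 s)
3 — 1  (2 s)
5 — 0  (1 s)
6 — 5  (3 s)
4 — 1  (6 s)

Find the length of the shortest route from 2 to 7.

Settle nodes by increasing distance from 2:
2: 0
0: 7  (via 2)
5: 8  (via 0)
3: 9  (via 2)
4: 9  (via 0)
1: 11  (via 3)
6: 11  (via 5)
7: 12  (via 1)
Shortest route: 2 → 3 → 1 → 7 = 12 s.

12 s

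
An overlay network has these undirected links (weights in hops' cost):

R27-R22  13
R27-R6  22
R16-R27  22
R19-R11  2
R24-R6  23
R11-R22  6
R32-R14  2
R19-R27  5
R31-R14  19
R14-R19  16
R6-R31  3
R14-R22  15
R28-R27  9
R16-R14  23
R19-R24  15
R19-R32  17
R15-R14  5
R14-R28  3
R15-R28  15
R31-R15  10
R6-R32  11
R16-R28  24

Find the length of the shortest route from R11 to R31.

Compare a few routes:
R11 → R19 → R27 → R6 → R31: 2+5+22+3 = 32
R11 → R19 → R32 → R6 → R31: 2+17+11+3 = 33
The minimum is 32 hops' cost via R11 → R19 → R27 → R6 → R31.

32 hops' cost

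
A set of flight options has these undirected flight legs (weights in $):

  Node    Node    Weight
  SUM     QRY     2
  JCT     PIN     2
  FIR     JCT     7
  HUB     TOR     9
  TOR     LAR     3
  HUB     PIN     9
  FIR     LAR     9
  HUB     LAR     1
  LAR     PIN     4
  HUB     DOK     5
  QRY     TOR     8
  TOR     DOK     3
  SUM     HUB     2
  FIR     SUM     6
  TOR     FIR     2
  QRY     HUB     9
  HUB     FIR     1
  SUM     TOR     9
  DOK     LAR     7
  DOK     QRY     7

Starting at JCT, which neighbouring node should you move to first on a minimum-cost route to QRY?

Enumerating some paths:
JCT - PIN - LAR - HUB - SUM - QRY: 2+4+1+2+2 = 11
JCT - FIR - HUB - SUM - QRY: 7+1+2+2 = 12
The minimum is $11 via JCT - PIN - LAR - HUB - SUM - QRY.
So from JCT the first move is to PIN.

PIN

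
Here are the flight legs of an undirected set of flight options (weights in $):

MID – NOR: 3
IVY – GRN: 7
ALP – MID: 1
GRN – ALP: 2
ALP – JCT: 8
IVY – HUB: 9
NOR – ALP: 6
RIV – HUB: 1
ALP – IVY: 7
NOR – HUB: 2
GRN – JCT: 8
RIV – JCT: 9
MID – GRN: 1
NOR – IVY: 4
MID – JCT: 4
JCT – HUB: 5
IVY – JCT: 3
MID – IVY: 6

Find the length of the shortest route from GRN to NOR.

Shortest distances from GRN:
GRN: 0
MID: 1  (via GRN)
ALP: 2  (via GRN)
NOR: 4  (via MID)
Shortest route: GRN → MID → NOR = $4.

$4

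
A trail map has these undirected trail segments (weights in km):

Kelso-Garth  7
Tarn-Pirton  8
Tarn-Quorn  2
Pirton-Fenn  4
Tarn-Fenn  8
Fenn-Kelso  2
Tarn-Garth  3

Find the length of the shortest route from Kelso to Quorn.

Shortest distances from Kelso:
Kelso: 0
Fenn: 2  (via Kelso)
Pirton: 6  (via Fenn)
Garth: 7  (via Kelso)
Tarn: 10  (via Fenn)
Quorn: 12  (via Tarn)
Shortest route: Kelso–Fenn–Tarn–Quorn = 12 km.

12 km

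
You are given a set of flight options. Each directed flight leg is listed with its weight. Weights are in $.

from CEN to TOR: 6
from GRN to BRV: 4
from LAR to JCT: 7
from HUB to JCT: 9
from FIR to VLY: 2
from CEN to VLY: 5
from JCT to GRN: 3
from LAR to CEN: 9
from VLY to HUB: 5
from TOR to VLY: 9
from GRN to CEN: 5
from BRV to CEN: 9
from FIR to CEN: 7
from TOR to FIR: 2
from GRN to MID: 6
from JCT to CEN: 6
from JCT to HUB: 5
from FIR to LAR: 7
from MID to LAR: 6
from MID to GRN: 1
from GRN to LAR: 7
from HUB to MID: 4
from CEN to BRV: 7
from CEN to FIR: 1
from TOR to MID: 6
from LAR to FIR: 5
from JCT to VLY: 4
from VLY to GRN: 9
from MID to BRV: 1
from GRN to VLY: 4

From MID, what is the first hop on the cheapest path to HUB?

Compare a few routes:
MID → GRN → CEN → VLY → HUB: 1+5+5+5 = 16
MID → GRN → CEN → FIR → VLY → HUB: 1+5+1+2+5 = 14
MID → GRN → VLY → HUB: 1+4+5 = 10
Cheapest is MID → GRN → VLY → HUB at $10.
So from MID the first move is to GRN.

GRN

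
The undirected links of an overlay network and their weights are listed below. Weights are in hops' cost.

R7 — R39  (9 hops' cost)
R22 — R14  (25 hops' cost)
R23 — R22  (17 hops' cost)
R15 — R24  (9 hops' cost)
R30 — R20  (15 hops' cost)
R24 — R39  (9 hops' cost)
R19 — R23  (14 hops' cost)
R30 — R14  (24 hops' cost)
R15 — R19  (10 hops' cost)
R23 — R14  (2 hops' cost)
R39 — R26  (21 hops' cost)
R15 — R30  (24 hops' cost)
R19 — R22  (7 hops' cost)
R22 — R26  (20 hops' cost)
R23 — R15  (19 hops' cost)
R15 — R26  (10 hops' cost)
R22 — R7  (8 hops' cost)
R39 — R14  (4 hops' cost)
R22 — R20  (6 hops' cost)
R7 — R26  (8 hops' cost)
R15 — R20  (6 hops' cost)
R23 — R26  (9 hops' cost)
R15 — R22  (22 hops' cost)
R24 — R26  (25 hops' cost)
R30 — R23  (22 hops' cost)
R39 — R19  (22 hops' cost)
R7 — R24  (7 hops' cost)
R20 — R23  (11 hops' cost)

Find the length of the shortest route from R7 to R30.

Candidate routes:
R7 → R39 → R14 → R23 → R30: 9+4+2+22 = 37
R7 → R24 → R15 → R20 → R30: 7+9+6+15 = 37
R7 → R39 → R14 → R30: 9+4+24 = 37
R7 → R22 → R20 → R30: 8+6+15 = 29
The minimum is 29 hops' cost via R7 → R22 → R20 → R30.

29 hops' cost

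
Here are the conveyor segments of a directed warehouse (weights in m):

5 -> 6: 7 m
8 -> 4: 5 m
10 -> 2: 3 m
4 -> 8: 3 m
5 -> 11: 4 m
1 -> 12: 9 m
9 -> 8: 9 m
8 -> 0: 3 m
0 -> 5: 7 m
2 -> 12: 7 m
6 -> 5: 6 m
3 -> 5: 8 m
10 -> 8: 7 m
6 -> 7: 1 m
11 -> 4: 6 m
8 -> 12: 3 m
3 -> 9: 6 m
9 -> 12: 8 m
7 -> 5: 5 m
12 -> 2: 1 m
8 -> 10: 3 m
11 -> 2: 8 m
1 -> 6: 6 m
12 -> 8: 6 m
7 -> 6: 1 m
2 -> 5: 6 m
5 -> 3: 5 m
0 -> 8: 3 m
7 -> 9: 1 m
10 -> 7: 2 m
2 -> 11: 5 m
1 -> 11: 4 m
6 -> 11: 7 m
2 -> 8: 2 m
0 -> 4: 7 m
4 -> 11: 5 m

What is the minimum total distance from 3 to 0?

Compare a few routes:
3 - 9 - 12 - 8 - 0: 6+8+6+3 = 23
3 - 9 - 8 - 0: 6+9+3 = 18
3 - 9 - 12 - 2 - 8 - 0: 6+8+1+2+3 = 20
Cheapest is 3 - 9 - 8 - 0 at 18 m.

18 m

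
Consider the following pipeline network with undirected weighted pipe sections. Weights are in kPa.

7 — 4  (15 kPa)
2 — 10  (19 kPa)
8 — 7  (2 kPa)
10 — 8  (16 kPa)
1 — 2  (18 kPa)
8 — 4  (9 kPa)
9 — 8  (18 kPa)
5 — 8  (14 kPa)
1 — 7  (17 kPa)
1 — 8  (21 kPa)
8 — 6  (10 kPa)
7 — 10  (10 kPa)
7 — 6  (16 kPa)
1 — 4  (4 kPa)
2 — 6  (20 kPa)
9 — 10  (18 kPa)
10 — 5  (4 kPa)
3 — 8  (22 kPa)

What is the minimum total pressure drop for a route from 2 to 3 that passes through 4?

Shortest 2→4: 2–1–4 = 22
Best 4 to 3: 4–8–3 costing 31
Total via 4: 22 + 31 = 53 kPa.

53 kPa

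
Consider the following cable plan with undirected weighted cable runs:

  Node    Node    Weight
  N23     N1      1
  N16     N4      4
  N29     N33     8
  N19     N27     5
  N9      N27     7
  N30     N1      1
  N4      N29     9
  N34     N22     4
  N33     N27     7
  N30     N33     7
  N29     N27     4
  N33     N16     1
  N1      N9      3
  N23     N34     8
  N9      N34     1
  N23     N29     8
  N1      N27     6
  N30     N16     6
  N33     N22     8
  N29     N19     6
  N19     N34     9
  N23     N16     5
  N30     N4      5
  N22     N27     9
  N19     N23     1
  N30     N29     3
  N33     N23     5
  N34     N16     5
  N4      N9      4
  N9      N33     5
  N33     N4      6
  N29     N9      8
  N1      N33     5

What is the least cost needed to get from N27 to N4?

11

Candidate routes:
N27–N33–N16–N4: 7+1+4 = 12
N27–N9–N4: 7+4 = 11
Cheapest is N27–N9–N4 at 11.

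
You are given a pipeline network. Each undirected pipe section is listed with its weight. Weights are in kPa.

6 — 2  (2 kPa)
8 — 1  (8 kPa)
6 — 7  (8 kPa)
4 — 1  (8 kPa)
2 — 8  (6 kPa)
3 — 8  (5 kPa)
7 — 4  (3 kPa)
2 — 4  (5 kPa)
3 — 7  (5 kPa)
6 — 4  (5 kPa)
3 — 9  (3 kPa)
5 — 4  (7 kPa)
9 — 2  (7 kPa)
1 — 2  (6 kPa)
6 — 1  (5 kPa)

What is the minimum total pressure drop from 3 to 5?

15 kPa

Settle nodes by increasing distance from 3:
3: 0
9: 3  (via 3)
7: 5  (via 3)
8: 5  (via 3)
4: 8  (via 7)
2: 10  (via 9)
6: 12  (via 2)
1: 13  (via 8)
5: 15  (via 4)
Shortest route: 3 → 7 → 4 → 5 = 15 kPa.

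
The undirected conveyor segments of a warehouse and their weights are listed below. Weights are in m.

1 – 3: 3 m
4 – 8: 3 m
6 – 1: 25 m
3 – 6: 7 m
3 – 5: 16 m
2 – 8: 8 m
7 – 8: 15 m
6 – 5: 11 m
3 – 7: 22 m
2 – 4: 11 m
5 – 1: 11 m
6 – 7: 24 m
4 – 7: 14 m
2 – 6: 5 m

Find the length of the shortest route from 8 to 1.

23 m

Settle nodes by increasing distance from 8:
8: 0
4: 3  (via 8)
2: 8  (via 8)
6: 13  (via 2)
7: 15  (via 8)
3: 20  (via 6)
1: 23  (via 3)
Shortest route: 8 → 2 → 6 → 3 → 1 = 23 m.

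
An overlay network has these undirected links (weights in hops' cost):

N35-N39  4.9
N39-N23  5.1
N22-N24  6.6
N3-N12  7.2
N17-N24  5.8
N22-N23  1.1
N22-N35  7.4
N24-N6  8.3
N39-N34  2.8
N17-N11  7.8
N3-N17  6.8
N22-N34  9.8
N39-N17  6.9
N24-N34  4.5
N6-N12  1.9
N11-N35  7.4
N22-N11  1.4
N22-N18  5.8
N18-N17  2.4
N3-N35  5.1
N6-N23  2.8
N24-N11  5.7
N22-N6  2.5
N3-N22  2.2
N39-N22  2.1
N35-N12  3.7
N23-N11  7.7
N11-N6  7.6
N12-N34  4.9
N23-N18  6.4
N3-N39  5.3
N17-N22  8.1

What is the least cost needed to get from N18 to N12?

Candidate routes:
N18 → N22 → N23 → N6 → N12: 5.8+1.1+2.8+1.9 = 11.6
N18 → N22 → N6 → N12: 5.8+2.5+1.9 = 10.2
N18 → N23 → N6 → N12: 6.4+2.8+1.9 = 11.1
Cheapest is N18 → N22 → N6 → N12 at 10.2 hops' cost.

10.2 hops' cost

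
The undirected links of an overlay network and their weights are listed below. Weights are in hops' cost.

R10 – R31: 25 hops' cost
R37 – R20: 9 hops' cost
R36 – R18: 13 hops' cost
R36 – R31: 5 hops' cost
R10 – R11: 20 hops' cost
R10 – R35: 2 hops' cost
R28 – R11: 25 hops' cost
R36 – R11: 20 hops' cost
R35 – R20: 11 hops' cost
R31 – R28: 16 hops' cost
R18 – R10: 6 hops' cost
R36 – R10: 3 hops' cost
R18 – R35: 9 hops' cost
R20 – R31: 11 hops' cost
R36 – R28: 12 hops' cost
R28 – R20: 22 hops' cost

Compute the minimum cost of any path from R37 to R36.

Shortest distances from R37:
R37: 0
R20: 9  (via R37)
R31: 20  (via R20)
R35: 20  (via R20)
R10: 22  (via R35)
R36: 25  (via R31)
Shortest route: R37 → R20 → R31 → R36 = 25 hops' cost.

25 hops' cost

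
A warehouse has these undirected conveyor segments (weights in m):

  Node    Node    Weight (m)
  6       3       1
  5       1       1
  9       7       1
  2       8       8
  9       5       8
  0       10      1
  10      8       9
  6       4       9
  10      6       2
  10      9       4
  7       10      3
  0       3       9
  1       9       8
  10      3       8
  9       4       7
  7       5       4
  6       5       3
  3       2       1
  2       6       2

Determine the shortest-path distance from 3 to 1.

Shortest distances from 3:
3: 0
2: 1  (via 3)
6: 1  (via 3)
10: 3  (via 6)
0: 4  (via 10)
5: 4  (via 6)
1: 5  (via 5)
Shortest route: 3 → 6 → 5 → 1 = 5 m.

5 m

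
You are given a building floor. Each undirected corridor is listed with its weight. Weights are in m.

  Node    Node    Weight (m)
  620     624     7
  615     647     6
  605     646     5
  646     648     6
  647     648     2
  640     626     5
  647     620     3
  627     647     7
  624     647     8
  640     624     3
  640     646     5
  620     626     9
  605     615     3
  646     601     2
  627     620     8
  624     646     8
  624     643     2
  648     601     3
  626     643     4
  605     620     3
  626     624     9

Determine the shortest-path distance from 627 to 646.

Compare a few routes:
627 - 620 - 605 - 646: 8+3+5 = 16
627 - 647 - 648 - 646: 7+2+6 = 15
627 - 647 - 648 - 601 - 646: 7+2+3+2 = 14
The minimum is 14 m via 627 - 647 - 648 - 601 - 646.

14 m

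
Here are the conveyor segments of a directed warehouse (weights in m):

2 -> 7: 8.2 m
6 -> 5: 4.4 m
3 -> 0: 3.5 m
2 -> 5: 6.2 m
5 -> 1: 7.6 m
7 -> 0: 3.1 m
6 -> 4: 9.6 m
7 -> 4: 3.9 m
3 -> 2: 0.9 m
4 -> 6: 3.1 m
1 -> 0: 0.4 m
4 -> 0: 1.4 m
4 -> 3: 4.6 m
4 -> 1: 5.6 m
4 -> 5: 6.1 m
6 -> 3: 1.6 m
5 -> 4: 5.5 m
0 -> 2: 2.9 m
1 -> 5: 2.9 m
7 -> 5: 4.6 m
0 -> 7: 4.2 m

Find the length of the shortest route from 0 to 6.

11.2 m

Shortest distances from 0:
0: 0
2: 2.9  (via 0)
7: 4.2  (via 0)
4: 8.1  (via 7)
5: 8.8  (via 7)
6: 11.2  (via 4)
Shortest route: 0–7–4–6 = 11.2 m.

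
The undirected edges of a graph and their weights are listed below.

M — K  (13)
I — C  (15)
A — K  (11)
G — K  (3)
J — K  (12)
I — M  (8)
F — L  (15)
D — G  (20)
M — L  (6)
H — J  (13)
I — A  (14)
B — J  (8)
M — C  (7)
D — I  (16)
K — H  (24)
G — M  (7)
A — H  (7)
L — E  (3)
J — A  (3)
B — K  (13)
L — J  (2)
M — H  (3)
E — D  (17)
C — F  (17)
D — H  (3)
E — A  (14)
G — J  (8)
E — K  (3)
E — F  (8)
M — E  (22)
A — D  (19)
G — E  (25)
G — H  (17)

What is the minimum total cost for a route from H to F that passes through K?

24

Shortest H→K: H–M–G–K = 13
Best K to F: K–E–F costing 11
Total via K: 13 + 11 = 24.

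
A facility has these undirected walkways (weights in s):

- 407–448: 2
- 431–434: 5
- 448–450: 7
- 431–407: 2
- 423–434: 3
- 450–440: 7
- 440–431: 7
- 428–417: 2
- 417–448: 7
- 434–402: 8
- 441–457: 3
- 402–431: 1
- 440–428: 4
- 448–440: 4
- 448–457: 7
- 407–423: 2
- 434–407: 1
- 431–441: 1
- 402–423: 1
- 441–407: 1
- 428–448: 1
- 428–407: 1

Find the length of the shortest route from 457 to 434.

5 s

Compare a few routes:
457 → 441 → 431 → 434: 3+1+5 = 9
457 → 441 → 407 → 423 → 434: 3+1+2+3 = 9
457 → 441 → 407 → 434: 3+1+1 = 5
457 → 441 → 431 → 407 → 434: 3+1+2+1 = 7
Cheapest is 457 → 441 → 407 → 434 at 5 s.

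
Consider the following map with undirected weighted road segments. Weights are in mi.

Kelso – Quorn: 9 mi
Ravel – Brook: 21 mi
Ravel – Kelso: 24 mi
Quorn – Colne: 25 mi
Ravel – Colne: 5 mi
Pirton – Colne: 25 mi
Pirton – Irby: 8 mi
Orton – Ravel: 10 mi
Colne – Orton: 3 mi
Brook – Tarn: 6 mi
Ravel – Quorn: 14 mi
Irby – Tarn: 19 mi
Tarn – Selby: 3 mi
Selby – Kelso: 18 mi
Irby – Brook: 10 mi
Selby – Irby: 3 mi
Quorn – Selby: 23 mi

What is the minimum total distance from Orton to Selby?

38 mi

Candidate routes:
Orton → Colne → Ravel → Brook → Tarn → Selby: 3+5+21+6+3 = 38
Orton → Colne → Ravel → Brook → Irby → Selby: 3+5+21+10+3 = 42
Orton → Colne → Pirton → Irby → Selby: 3+25+8+3 = 39
Orton → Ravel → Brook → Tarn → Selby: 10+21+6+3 = 40
The minimum is 38 mi via Orton → Colne → Ravel → Brook → Tarn → Selby.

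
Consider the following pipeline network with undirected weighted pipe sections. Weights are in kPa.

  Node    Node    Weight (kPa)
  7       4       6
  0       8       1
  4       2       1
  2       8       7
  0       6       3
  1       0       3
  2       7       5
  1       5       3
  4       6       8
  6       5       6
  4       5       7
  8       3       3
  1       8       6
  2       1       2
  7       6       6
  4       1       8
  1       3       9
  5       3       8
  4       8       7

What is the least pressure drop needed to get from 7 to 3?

Enumerating some paths:
7 - 2 - 8 - 3: 5+7+3 = 15
7 - 6 - 0 - 8 - 3: 6+3+1+3 = 13
7 - 2 - 1 - 0 - 8 - 3: 5+2+3+1+3 = 14
Cheapest is 7 - 6 - 0 - 8 - 3 at 13 kPa.

13 kPa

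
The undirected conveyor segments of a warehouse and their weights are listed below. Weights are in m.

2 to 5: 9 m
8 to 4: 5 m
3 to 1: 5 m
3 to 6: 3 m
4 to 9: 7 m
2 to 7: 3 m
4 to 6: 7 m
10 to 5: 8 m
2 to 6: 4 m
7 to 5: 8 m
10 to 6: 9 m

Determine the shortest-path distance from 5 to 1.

21 m

Enumerating some paths:
5 - 7 - 2 - 6 - 3 - 1: 8+3+4+3+5 = 23
5 - 2 - 6 - 3 - 1: 9+4+3+5 = 21
The minimum is 21 m via 5 - 2 - 6 - 3 - 1.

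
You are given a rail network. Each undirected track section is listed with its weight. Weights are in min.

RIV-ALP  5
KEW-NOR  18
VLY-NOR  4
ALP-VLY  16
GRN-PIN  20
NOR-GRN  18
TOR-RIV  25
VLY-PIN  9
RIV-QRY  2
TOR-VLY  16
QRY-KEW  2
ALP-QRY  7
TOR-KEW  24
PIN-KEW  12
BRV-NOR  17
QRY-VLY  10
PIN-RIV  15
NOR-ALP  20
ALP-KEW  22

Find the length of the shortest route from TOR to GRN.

38 min

Compare a few routes:
TOR–KEW–PIN–GRN: 24+12+20 = 56
TOR–KEW–QRY–VLY–NOR–GRN: 24+2+10+4+18 = 58
TOR–VLY–PIN–GRN: 16+9+20 = 45
TOR–VLY–NOR–GRN: 16+4+18 = 38
Cheapest is TOR–VLY–NOR–GRN at 38 min.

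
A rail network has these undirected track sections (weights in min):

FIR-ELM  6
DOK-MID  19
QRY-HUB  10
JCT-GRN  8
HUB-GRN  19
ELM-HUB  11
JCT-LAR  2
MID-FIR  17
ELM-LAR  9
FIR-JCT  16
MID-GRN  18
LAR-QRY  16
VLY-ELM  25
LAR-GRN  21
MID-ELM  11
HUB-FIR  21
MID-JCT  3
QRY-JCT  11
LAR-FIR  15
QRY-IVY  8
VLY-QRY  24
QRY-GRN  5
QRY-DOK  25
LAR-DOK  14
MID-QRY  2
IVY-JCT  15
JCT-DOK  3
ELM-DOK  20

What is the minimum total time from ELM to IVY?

21 min

Enumerating some paths:
ELM–MID–JCT–IVY: 11+3+15 = 29
ELM–LAR–JCT–MID–QRY–IVY: 9+2+3+2+8 = 24
ELM–MID–QRY–IVY: 11+2+8 = 21
ELM–LAR–JCT–IVY: 9+2+15 = 26
The minimum is 21 min via ELM–MID–QRY–IVY.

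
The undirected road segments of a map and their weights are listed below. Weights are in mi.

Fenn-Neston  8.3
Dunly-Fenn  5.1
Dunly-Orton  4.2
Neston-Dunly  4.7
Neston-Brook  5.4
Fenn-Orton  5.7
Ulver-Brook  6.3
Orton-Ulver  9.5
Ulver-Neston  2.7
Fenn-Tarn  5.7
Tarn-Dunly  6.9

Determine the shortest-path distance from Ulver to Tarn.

Compare a few routes:
Ulver–Neston–Fenn–Tarn: 2.7+8.3+5.7 = 16.7
Ulver–Neston–Dunly–Tarn: 2.7+4.7+6.9 = 14.3
The minimum is 14.3 mi via Ulver–Neston–Dunly–Tarn.

14.3 mi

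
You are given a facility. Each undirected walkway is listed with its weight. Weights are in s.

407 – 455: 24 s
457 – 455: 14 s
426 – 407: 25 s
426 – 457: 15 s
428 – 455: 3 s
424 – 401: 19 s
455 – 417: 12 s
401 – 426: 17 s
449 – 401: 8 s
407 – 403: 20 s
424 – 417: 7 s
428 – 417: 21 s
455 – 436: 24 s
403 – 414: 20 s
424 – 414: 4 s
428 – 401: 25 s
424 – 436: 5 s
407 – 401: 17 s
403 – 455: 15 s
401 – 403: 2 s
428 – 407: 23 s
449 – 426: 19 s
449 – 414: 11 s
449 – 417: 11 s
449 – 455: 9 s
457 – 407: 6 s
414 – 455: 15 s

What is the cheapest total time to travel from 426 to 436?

39 s

Enumerating some paths:
426 → 449 → 414 → 424 → 436: 19+11+4+5 = 39
426 → 449 → 417 → 424 → 436: 19+11+7+5 = 42
426 → 401 → 424 → 436: 17+19+5 = 41
The minimum is 39 s via 426 → 449 → 414 → 424 → 436.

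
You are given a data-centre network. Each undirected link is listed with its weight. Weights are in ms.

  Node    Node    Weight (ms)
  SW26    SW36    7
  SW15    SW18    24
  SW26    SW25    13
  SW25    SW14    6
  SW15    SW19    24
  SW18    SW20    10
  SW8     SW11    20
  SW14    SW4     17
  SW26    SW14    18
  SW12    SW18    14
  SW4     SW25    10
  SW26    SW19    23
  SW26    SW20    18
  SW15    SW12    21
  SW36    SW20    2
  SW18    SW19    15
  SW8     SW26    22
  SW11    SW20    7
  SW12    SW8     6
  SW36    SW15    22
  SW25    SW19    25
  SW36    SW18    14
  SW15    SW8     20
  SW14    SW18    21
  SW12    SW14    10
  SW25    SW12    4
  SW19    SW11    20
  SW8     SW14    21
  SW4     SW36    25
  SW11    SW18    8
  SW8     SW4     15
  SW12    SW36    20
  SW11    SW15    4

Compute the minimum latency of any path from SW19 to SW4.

Shortest distances from SW19:
SW19: 0
SW18: 15  (via SW19)
SW11: 20  (via SW19)
SW26: 23  (via SW19)
SW15: 24  (via SW19)
SW20: 25  (via SW18)
SW25: 25  (via SW19)
SW36: 27  (via SW20)
SW12: 29  (via SW18)
SW14: 31  (via SW25)
SW4: 35  (via SW25)
Shortest route: SW19 → SW25 → SW4 = 35 ms.

35 ms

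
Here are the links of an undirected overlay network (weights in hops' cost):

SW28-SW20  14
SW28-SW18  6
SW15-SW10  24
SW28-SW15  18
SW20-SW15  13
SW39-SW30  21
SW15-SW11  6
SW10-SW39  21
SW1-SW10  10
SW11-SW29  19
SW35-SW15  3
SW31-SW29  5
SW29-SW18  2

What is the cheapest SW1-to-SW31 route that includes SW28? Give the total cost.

Shortest SW1→SW28: SW1 → SW10 → SW15 → SW28 = 52
Best SW28 to SW31: SW28 → SW18 → SW29 → SW31 costing 13
Total via SW28: 52 + 13 = 65 hops' cost.

65 hops' cost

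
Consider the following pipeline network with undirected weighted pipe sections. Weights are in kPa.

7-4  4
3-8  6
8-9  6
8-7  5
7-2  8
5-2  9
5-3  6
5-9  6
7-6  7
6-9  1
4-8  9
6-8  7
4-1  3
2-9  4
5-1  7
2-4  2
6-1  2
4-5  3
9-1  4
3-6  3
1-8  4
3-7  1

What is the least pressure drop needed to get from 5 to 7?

Running Dijkstra from 5:
5: 0
4: 3  (via 5)
2: 5  (via 4)
1: 6  (via 4)
3: 6  (via 5)
9: 6  (via 5)
6: 7  (via 9)
7: 7  (via 4)
Shortest route: 5–4–7 = 7 kPa.

7 kPa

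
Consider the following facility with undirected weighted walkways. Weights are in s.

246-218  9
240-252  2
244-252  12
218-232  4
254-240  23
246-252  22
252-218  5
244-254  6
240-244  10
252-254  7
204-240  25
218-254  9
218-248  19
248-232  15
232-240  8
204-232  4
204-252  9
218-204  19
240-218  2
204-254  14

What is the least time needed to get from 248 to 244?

Running Dijkstra from 248:
248: 0
232: 15  (via 248)
204: 19  (via 232)
218: 19  (via 248)
240: 21  (via 218)
252: 23  (via 240)
246: 28  (via 218)
254: 28  (via 218)
244: 31  (via 240)
Shortest route: 248 → 218 → 240 → 244 = 31 s.

31 s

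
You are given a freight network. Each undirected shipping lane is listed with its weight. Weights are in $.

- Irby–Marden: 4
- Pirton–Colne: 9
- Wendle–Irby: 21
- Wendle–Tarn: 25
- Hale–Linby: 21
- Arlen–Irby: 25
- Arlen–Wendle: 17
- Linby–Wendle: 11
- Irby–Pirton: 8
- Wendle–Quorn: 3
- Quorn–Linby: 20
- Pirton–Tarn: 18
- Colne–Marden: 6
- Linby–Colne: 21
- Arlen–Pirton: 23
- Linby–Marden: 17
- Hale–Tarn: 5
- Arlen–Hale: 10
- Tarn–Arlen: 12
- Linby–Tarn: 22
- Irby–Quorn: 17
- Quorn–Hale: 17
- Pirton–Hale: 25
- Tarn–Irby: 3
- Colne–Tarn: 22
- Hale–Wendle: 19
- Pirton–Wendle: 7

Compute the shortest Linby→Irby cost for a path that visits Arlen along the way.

Best Linby to Arlen: Linby → Wendle → Arlen costing 28
Best Arlen to Irby: Arlen → Tarn → Irby costing 15
Total via Arlen: 28 + 15 = $43.

$43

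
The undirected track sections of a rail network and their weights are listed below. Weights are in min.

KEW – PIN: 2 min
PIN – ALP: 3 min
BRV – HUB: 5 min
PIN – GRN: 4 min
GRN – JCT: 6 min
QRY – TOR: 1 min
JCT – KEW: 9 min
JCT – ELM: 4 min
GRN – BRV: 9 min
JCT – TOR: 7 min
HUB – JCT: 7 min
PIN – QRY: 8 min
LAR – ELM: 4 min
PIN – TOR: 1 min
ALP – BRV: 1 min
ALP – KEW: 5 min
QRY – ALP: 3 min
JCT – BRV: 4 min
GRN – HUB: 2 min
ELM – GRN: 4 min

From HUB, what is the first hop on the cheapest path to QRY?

Enumerating some paths:
HUB - BRV - ALP - PIN - TOR - QRY: 5+1+3+1+1 = 11
HUB - BRV - ALP - QRY: 5+1+3 = 9
HUB - GRN - PIN - TOR - QRY: 2+4+1+1 = 8
HUB - GRN - PIN - ALP - QRY: 2+4+3+3 = 12
Cheapest is HUB - GRN - PIN - TOR - QRY at 8 min.
So from HUB the first move is to GRN.

GRN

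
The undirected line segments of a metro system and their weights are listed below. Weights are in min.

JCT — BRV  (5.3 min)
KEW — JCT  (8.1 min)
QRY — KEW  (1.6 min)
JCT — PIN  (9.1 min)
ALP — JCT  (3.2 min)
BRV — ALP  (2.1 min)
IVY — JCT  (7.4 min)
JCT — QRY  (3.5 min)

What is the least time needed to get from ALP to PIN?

12.3 min

Candidate routes:
ALP → JCT → PIN: 3.2+9.1 = 12.3
ALP → BRV → JCT → PIN: 2.1+5.3+9.1 = 16.5
The minimum is 12.3 min via ALP → JCT → PIN.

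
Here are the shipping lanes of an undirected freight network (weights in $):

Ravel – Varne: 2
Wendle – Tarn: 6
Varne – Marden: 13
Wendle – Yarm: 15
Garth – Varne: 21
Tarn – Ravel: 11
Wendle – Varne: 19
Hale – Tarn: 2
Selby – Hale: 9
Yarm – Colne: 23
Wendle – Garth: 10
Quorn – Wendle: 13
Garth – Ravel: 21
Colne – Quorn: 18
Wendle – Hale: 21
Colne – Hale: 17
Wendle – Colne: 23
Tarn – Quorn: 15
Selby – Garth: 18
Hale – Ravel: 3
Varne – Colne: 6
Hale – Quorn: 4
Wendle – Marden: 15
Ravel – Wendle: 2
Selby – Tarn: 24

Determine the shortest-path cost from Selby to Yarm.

Compare a few routes:
Selby - Hale - Tarn - Ravel - Wendle - Yarm: 9+2+11+2+15 = 39
Selby - Hale - Ravel - Wendle - Yarm: 9+3+2+15 = 29
Selby - Hale - Tarn - Wendle - Yarm: 9+2+6+15 = 32
Selby - Hale - Quorn - Wendle - Yarm: 9+4+13+15 = 41
Cheapest is Selby - Hale - Ravel - Wendle - Yarm at $29.

$29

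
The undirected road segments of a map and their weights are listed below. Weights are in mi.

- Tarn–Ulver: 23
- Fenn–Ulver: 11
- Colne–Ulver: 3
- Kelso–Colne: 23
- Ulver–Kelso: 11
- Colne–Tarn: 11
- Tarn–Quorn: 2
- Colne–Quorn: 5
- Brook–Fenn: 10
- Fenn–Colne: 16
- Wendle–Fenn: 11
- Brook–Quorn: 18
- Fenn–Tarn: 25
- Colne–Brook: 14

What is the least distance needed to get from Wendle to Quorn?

Shortest distances from Wendle:
Wendle: 0
Fenn: 11  (via Wendle)
Brook: 21  (via Fenn)
Ulver: 22  (via Fenn)
Colne: 25  (via Ulver)
Quorn: 30  (via Colne)
Shortest route: Wendle–Fenn–Ulver–Colne–Quorn = 30 mi.

30 mi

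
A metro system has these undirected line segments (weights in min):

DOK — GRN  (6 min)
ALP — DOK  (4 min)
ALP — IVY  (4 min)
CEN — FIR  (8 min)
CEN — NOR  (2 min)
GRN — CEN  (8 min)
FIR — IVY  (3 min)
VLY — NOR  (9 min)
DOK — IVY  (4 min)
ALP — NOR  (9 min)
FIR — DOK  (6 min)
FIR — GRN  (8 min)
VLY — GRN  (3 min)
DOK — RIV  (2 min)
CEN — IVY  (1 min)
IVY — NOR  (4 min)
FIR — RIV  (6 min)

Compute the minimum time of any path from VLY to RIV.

11 min

Enumerating some paths:
VLY → GRN → FIR → RIV: 3+8+6 = 17
VLY → GRN → CEN → IVY → DOK → RIV: 3+8+1+4+2 = 18
VLY → GRN → DOK → RIV: 3+6+2 = 11
The minimum is 11 min via VLY → GRN → DOK → RIV.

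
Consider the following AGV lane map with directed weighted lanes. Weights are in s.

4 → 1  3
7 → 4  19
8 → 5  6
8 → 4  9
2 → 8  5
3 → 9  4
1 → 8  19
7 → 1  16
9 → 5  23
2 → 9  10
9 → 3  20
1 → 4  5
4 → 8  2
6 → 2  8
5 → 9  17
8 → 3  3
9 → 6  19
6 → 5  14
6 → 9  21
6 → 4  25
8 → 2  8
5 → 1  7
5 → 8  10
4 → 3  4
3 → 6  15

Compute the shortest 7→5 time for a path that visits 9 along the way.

Shortest 7→9: 7 → 4 → 3 → 9 = 27
Shortest 9→5: 9 → 5 = 23
Total via 9: 27 + 23 = 50 s.

50 s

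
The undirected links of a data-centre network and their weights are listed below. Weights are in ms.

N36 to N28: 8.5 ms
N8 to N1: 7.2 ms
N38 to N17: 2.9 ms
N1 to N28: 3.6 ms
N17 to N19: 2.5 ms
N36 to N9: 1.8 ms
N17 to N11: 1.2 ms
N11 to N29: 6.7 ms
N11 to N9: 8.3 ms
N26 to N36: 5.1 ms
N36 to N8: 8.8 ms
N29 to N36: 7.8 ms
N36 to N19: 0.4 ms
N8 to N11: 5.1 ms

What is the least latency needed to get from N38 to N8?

Shortest distances from N38:
N38: 0
N17: 2.9  (via N38)
N11: 4.1  (via N17)
N19: 5.4  (via N17)
N36: 5.8  (via N19)
N9: 7.6  (via N36)
N8: 9.2  (via N11)
Shortest route: N38 → N17 → N11 → N8 = 9.2 ms.

9.2 ms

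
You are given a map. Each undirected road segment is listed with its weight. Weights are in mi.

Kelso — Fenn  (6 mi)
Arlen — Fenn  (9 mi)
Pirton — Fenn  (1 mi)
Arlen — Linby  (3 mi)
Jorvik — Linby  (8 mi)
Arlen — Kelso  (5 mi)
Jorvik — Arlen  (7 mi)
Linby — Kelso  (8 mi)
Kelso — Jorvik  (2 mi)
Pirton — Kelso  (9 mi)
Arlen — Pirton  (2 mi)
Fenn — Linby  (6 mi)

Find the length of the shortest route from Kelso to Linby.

8 mi

Shortest distances from Kelso:
Kelso: 0
Jorvik: 2  (via Kelso)
Arlen: 5  (via Kelso)
Fenn: 6  (via Kelso)
Pirton: 7  (via Arlen)
Linby: 8  (via Kelso)
Shortest route: Kelso → Linby = 8 mi.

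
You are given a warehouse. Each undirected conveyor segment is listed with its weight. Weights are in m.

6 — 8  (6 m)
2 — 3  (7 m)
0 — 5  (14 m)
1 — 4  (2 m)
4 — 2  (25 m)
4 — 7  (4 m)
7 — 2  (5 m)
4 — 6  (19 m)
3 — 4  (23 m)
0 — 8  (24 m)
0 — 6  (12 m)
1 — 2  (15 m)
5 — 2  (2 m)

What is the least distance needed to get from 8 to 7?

Candidate routes:
8 - 6 - 4 - 7: 6+19+4 = 29
8 - 0 - 5 - 2 - 7: 24+14+2+5 = 45
8 - 6 - 0 - 5 - 2 - 7: 6+12+14+2+5 = 39
Cheapest is 8 - 6 - 4 - 7 at 29 m.

29 m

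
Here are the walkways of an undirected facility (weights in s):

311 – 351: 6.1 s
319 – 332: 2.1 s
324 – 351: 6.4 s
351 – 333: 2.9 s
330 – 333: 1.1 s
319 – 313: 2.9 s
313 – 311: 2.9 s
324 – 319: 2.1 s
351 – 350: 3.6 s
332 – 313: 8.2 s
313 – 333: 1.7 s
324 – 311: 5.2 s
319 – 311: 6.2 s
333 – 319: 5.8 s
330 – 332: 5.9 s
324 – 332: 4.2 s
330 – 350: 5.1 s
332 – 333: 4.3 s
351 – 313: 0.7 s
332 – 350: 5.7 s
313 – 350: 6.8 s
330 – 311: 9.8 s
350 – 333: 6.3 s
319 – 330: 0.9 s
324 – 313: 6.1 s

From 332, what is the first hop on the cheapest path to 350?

350

Compare a few routes:
332–319–313–351–350: 2.1+2.9+0.7+3.6 = 9.3
332–319–330–350: 2.1+0.9+5.1 = 8.1
332–350: 5.7 = 5.7
Cheapest is 332–350 at 5.7 s.
So from 332 the first move is to 350.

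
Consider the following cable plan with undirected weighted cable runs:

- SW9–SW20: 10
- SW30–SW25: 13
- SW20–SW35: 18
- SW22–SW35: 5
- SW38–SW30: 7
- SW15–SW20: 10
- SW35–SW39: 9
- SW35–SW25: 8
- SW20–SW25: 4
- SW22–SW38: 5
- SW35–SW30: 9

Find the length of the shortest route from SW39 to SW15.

Candidate routes:
SW39 → SW35 → SW30 → SW25 → SW20 → SW15: 9+9+13+4+10 = 45
SW39 → SW35 → SW20 → SW15: 9+18+10 = 37
SW39 → SW35 → SW25 → SW20 → SW15: 9+8+4+10 = 31
The minimum is 31 via SW39 → SW35 → SW25 → SW20 → SW15.

31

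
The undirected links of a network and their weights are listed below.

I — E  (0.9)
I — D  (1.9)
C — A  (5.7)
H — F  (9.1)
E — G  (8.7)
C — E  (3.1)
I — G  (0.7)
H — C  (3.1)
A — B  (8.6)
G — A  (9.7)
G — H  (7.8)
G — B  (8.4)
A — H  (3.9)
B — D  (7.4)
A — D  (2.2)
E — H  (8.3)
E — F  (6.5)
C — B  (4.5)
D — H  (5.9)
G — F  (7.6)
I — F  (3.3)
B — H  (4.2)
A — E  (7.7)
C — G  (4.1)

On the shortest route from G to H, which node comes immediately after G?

C

Candidate routes:
G → C → H: 4.1+3.1 = 7.2
G → H: 7.8 = 7.8
The minimum is 7.2 via G → C → H.
So from G the first move is to C.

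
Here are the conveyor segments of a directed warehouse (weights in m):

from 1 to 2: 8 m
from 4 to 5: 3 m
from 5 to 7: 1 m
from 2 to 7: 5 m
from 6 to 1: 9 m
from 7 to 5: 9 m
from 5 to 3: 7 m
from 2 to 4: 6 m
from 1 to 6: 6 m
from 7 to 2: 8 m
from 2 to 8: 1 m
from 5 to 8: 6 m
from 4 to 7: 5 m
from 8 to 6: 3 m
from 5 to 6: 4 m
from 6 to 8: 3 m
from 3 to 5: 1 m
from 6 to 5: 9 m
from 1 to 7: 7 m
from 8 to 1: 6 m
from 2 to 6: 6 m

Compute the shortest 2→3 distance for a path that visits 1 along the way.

Shortest 2→1: 2–8–1 = 7
Shortest 1→3: 1–6–5–3 = 22
Total via 1: 7 + 22 = 29 m.

29 m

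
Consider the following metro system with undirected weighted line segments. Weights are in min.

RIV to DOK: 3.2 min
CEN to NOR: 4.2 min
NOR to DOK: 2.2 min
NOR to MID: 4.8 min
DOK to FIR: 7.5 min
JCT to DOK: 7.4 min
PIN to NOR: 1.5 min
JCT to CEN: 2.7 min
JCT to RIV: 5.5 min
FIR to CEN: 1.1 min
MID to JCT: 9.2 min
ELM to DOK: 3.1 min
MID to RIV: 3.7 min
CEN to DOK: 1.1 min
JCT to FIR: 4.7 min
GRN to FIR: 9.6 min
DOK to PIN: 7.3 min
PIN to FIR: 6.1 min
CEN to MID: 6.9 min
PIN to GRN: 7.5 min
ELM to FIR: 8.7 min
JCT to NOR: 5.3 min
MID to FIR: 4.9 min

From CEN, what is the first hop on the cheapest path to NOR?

DOK

Candidate routes:
CEN - DOK - NOR: 1.1+2.2 = 3.3
CEN - NOR: 4.2 = 4.2
CEN - JCT - NOR: 2.7+5.3 = 8
The minimum is 3.3 min via CEN - DOK - NOR.
So from CEN the first move is to DOK.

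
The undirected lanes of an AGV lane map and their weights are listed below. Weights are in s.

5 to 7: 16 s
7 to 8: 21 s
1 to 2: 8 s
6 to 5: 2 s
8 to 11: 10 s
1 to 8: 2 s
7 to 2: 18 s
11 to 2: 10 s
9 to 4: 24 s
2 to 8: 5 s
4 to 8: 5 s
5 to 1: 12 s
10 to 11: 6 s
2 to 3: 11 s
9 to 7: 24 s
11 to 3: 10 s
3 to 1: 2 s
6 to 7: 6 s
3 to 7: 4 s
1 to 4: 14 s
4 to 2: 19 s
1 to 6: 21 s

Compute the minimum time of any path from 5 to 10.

Settle nodes by increasing distance from 5:
5: 0
6: 2  (via 5)
7: 8  (via 6)
1: 12  (via 5)
3: 12  (via 7)
8: 14  (via 1)
2: 19  (via 8)
4: 19  (via 8)
11: 22  (via 3)
10: 28  (via 11)
Shortest route: 5 → 6 → 7 → 3 → 11 → 10 = 28 s.

28 s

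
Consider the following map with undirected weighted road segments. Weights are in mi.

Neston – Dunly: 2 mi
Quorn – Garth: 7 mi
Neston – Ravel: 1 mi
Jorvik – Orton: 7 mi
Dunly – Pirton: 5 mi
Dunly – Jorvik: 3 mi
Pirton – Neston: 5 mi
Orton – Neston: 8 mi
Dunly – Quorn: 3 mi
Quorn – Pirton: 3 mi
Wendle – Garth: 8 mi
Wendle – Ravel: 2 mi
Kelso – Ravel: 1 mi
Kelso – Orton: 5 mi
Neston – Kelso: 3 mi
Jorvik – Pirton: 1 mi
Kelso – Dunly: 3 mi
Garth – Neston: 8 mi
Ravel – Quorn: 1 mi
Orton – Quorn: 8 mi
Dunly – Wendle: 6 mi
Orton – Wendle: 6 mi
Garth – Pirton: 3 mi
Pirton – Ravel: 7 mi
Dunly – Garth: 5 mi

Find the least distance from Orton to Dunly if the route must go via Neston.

Best Orton to Neston: Orton → Kelso → Ravel → Neston costing 7
Best Neston to Dunly: Neston → Dunly costing 2
Total via Neston: 7 + 2 = 9 mi.

9 mi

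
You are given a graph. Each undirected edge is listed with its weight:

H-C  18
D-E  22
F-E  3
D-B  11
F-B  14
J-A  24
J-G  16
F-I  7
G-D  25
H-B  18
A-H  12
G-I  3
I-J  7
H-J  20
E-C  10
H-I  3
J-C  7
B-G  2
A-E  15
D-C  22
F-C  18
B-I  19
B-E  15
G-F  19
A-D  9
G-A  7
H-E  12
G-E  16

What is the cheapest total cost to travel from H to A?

Compare a few routes:
H → I → G → A: 3+3+7 = 13
H → A: 12 = 12
Cheapest is H → A at 12.

12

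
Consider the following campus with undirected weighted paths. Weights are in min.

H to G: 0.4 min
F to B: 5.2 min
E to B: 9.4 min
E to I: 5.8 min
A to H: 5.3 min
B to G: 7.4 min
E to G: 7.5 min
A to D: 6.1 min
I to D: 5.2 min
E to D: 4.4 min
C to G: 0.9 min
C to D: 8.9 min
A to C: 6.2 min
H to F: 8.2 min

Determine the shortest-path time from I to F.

20.4 min

Shortest distances from I:
I: 0
D: 5.2  (via I)
E: 5.8  (via I)
A: 11.3  (via D)
G: 13.3  (via E)
H: 13.7  (via G)
C: 14.1  (via D)
B: 15.2  (via E)
F: 20.4  (via B)
Shortest route: I → E → B → F = 20.4 min.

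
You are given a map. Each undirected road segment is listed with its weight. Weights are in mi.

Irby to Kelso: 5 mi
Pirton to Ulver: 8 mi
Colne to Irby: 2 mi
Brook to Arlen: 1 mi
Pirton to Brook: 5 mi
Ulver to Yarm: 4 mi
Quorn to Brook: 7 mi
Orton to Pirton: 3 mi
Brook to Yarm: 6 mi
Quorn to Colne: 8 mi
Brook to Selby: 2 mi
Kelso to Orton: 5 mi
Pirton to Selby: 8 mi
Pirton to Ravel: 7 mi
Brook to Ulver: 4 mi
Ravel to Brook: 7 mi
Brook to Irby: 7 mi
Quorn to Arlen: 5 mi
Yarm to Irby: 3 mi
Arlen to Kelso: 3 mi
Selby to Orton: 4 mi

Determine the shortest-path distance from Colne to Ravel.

Settle nodes by increasing distance from Colne:
Colne: 0
Irby: 2  (via Colne)
Yarm: 5  (via Irby)
Kelso: 7  (via Irby)
Quorn: 8  (via Colne)
Ulver: 9  (via Yarm)
Brook: 9  (via Irby)
Arlen: 10  (via Kelso)
Selby: 11  (via Brook)
Orton: 12  (via Kelso)
Pirton: 14  (via Brook)
Ravel: 16  (via Brook)
Shortest route: Colne → Irby → Brook → Ravel = 16 mi.

16 mi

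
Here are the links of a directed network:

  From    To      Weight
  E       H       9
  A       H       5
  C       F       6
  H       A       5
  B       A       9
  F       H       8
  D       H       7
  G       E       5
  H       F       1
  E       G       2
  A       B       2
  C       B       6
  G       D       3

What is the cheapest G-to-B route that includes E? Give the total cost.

21

Shortest G→E: G → E = 5
Shortest E→B: E → H → A → B = 16
Total via E: 5 + 16 = 21.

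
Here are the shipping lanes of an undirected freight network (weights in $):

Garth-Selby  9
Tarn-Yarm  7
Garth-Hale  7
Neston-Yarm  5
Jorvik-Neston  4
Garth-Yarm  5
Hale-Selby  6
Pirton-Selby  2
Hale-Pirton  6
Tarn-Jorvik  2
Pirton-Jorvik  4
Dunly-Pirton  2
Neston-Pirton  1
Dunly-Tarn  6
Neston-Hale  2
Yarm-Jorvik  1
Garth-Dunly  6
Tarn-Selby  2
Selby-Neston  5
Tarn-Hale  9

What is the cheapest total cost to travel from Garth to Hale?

$7

Shortest distances from Garth:
Garth: 0
Yarm: 5  (via Garth)
Dunly: 6  (via Garth)
Jorvik: 6  (via Yarm)
Hale: 7  (via Garth)
Shortest route: Garth → Hale = $7.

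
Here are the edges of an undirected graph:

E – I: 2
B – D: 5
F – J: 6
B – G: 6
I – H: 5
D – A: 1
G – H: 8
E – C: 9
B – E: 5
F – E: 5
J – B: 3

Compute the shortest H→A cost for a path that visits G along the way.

20

Shortest H→G: H–G = 8
Best G to A: G–B–D–A costing 12
Total via G: 8 + 12 = 20.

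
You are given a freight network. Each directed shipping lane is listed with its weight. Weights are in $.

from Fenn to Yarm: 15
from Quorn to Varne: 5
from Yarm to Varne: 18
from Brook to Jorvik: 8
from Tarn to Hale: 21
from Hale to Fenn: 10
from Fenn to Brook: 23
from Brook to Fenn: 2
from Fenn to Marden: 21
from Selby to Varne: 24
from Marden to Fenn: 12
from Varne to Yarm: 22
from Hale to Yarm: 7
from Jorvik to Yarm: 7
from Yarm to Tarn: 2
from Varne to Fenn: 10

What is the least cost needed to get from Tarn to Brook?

$54

Candidate routes:
Tarn - Hale - Yarm - Varne - Fenn - Brook: 21+7+18+10+23 = 79
Tarn - Hale - Fenn - Brook: 21+10+23 = 54
The minimum is $54 via Tarn - Hale - Fenn - Brook.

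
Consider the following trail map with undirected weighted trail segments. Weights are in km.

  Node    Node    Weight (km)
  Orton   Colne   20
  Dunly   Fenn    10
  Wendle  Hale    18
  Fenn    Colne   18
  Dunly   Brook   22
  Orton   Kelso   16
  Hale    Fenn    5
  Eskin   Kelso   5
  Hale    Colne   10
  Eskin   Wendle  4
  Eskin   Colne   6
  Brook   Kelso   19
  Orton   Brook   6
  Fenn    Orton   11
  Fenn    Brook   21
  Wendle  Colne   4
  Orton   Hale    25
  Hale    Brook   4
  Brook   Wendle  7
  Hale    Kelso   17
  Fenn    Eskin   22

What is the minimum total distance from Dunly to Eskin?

30 km

Compare a few routes:
Dunly - Fenn - Hale - Brook - Wendle - Eskin: 10+5+4+7+4 = 30
Dunly - Fenn - Hale - Colne - Eskin: 10+5+10+6 = 31
The minimum is 30 km via Dunly - Fenn - Hale - Brook - Wendle - Eskin.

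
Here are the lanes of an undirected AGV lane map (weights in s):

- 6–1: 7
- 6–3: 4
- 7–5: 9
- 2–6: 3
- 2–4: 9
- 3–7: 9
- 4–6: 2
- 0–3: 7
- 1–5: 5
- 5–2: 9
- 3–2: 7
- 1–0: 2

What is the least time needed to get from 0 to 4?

Candidate routes:
0 → 1 → 6 → 4: 2+7+2 = 11
0 → 3 → 6 → 4: 7+4+2 = 13
Cheapest is 0 → 1 → 6 → 4 at 11 s.

11 s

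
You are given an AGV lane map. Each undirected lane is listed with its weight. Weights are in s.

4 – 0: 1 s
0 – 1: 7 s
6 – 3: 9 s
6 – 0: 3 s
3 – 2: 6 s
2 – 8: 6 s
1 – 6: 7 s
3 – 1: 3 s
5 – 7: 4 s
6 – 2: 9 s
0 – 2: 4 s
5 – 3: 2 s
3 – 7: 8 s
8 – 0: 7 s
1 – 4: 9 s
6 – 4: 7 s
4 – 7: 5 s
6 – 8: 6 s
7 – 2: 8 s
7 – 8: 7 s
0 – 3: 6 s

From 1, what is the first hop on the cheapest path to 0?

0

Enumerating some paths:
1 → 0: 7 = 7
1 → 3 → 0: 3+6 = 9
1 → 4 → 0: 9+1 = 10
Cheapest is 1 → 0 at 7 s.
So from 1 the first move is to 0.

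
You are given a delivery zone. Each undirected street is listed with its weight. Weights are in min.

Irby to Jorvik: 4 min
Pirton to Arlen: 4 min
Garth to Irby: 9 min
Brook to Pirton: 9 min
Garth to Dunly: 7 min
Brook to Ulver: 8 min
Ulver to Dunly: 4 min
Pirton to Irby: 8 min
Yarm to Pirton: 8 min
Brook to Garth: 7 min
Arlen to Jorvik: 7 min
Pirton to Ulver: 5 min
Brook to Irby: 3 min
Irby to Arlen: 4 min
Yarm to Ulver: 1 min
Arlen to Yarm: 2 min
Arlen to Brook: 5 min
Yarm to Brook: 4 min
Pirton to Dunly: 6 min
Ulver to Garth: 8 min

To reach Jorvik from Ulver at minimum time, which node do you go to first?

Yarm

Compare a few routes:
Ulver - Yarm - Arlen - Jorvik: 1+2+7 = 10
Ulver - Yarm - Arlen - Irby - Jorvik: 1+2+4+4 = 11
Cheapest is Ulver - Yarm - Arlen - Jorvik at 10 min.
So from Ulver the first move is to Yarm.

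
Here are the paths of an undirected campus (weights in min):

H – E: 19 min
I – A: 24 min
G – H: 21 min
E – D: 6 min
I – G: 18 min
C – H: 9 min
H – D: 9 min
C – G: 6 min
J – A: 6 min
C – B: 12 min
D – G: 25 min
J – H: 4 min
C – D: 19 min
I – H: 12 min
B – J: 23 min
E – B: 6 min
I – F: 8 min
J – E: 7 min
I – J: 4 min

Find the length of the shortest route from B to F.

Enumerating some paths:
B → C → H → J → I → F: 12+9+4+4+8 = 37
B → E → J → I → F: 6+7+4+8 = 25
B → J → I → F: 23+4+8 = 35
The minimum is 25 min via B → E → J → I → F.

25 min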